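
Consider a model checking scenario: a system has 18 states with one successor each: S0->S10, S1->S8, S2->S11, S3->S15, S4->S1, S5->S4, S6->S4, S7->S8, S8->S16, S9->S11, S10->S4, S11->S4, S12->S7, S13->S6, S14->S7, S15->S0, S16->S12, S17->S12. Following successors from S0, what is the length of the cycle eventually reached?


Trace from S0 until a state repeats:
  S0 -> S10 -> S4 -> S1 -> S8 -> S16 -> S12 -> S7 -> S8
S8 first seen at step 4, revisited at step 8.
Cycle length = 8 - 4 = 4

4


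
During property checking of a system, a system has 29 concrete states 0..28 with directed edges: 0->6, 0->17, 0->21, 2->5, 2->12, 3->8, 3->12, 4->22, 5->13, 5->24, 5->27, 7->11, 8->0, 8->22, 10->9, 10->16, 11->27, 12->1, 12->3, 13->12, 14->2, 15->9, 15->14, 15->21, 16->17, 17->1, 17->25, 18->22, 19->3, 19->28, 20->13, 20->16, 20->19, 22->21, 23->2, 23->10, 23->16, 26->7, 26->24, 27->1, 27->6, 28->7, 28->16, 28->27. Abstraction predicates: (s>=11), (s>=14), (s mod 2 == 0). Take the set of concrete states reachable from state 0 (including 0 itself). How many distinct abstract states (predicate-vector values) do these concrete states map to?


BFS from 0:
Concrete reachable: {0, 1, 6, 17, 21, 25}
Abstract via predicates (s>=11), (s>=14), (s mod 2 == 0):
  (0,0,0) <- {1}
  (0,0,1) <- {0, 6}
  (1,1,0) <- {17, 21, 25}
Distinct abstract states = 3

3


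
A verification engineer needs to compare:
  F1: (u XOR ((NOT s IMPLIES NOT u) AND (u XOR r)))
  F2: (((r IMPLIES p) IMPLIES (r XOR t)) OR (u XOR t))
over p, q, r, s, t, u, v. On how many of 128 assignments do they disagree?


F1 = (u XOR ((NOT s IMPLIES NOT u) AND (u XOR r)))
F2 = (((r IMPLIES p) IMPLIES (r XOR t)) OR (u XOR t))
Evaluate both on each of 128 rows (bits = p,q,r,s,t,u,v):
  row 0 [0000000]: F1=0 F2=0 -> 0
  row 1 [0000001]: F1=0 F2=0 -> 0
  row 2 [0000010]: F1=1 F2=1 -> 0
  row 3 [0000011]: F1=1 F2=1 -> 0
  row 4 [0000100]: F1=0 F2=1 (differ) -> 1
  (every remaining row is evaluated the same way; all 128 results are listed next)
Full result column, 8 rows per line (p,q,r,s fixed per line; t,u,v runs 000..111 left to right):
  rows 0-7 [p,q,r,s=0000]: 00001100  (ones: 2)
  rows 8-15 [p,q,r,s=0001]: 00111111  (ones: 6)
  rows 16-23 [p,q,r,s=0010]: 00000000  (ones: 0)
  rows 24-31 [p,q,r,s=0011]: 00000000  (ones: 0)
  rows 32-39 [p,q,r,s=0100]: 00001100  (ones: 2)
  rows 40-47 [p,q,r,s=0101]: 00111111  (ones: 6)
  rows 48-55 [p,q,r,s=0110]: 00000000  (ones: 0)
  rows 56-63 [p,q,r,s=0111]: 00000000  (ones: 0)
  rows 64-71 [p,q,r,s=1000]: 00001100  (ones: 2)
  rows 72-79 [p,q,r,s=1001]: 00111111  (ones: 6)
  rows 80-87 [p,q,r,s=1010]: 00000011  (ones: 2)
  rows 88-95 [p,q,r,s=1011]: 00000011  (ones: 2)
  rows 96-103 [p,q,r,s=1100]: 00001100  (ones: 2)
  rows 104-111 [p,q,r,s=1101]: 00111111  (ones: 6)
  rows 112-119 [p,q,r,s=1110]: 00000011  (ones: 2)
  rows 120-127 [p,q,r,s=1111]: 00000011  (ones: 2)
Disagreements = 2+6+0+0+2+6+0+0+2+6+2+2+2+6+2+2 = 40

40


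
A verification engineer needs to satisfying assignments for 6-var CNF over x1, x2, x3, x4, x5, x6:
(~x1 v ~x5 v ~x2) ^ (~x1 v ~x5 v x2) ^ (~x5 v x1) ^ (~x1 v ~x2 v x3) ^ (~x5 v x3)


CNF with 5 clauses over 6 vars (64 assignments).
An assignment satisfies CNF iff every clause has >=1 true literal.
Check each row (bits = x1,x2,x3,x4,x5,x6; clause T/F shown):
  row 0 [000000]: clauses=TTTTT -> 1
  row 1 [000001]: clauses=TTTTT -> 1
  row 2 [000010]: clauses=TTFTF -> 0
  row 3 [000011]: clauses=TTFTF -> 0
  row 4 [000100]: clauses=TTTTT -> 1
  (every remaining row is evaluated the same way; all 64 results are listed next)
Full result column, 8 rows per line (x1,x2,x3 fixed per line; x4,x5,x6 runs 000..111 left to right):
  rows 0-7 [x1,x2,x3=000]: 11001100  (ones: 4)
  rows 8-15 [x1,x2,x3=001]: 11001100  (ones: 4)
  rows 16-23 [x1,x2,x3=010]: 11001100  (ones: 4)
  rows 24-31 [x1,x2,x3=011]: 11001100  (ones: 4)
  rows 32-39 [x1,x2,x3=100]: 11001100  (ones: 4)
  rows 40-47 [x1,x2,x3=101]: 11001100  (ones: 4)
  rows 48-55 [x1,x2,x3=110]: 00000000  (ones: 0)
  rows 56-63 [x1,x2,x3=111]: 11001100  (ones: 4)
Satisfying assignments = 4+4+4+4+4+4+0+4 = 28

28


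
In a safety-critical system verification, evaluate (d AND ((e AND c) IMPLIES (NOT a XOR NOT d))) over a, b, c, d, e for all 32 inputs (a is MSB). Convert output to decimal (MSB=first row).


Formula: (d AND ((e AND c) IMPLIES (NOT a XOR NOT d))) over a, b, c, d, e (32 rows)
Evaluate each row (bits = a,b,c,d,e, MSB first):
  row 0 [00000]: (0 AND ((0 AND 0) IMPLIES (NOT 0 XOR NOT 0))) -> 0
  row 1 [00001]: (0 AND ((1 AND 0) IMPLIES (NOT 0 XOR NOT 0))) -> 0
  row 2 [00010]: (1 AND ((0 AND 0) IMPLIES (NOT 0 XOR NOT 1))) -> 1
  row 3 [00011]: (1 AND ((1 AND 0) IMPLIES (NOT 0 XOR NOT 1))) -> 1
  row 4 [00100]: (0 AND ((0 AND 1) IMPLIES (NOT 0 XOR NOT 0))) -> 0
  row 5 [00101]: (0 AND ((1 AND 1) IMPLIES (NOT 0 XOR NOT 0))) -> 0
  row 6 [00110]: (1 AND ((0 AND 1) IMPLIES (NOT 0 XOR NOT 1))) -> 1
  row 7 [00111]: (1 AND ((1 AND 1) IMPLIES (NOT 0 XOR NOT 1))) -> 1
  row 8 [01000]: (0 AND ((0 AND 0) IMPLIES (NOT 0 XOR NOT 0))) -> 0
  row 9 [01001]: (0 AND ((1 AND 0) IMPLIES (NOT 0 XOR NOT 0))) -> 0
  row 10 [01010]: (1 AND ((0 AND 0) IMPLIES (NOT 0 XOR NOT 1))) -> 1
  row 11 [01011]: (1 AND ((1 AND 0) IMPLIES (NOT 0 XOR NOT 1))) -> 1
  row 12 [01100]: (0 AND ((0 AND 1) IMPLIES (NOT 0 XOR NOT 0))) -> 0
  row 13 [01101]: (0 AND ((1 AND 1) IMPLIES (NOT 0 XOR NOT 0))) -> 0
  row 14 [01110]: (1 AND ((0 AND 1) IMPLIES (NOT 0 XOR NOT 1))) -> 1
  row 15 [01111]: (1 AND ((1 AND 1) IMPLIES (NOT 0 XOR NOT 1))) -> 1
  row 16 [10000]: (0 AND ((0 AND 0) IMPLIES (NOT 1 XOR NOT 0))) -> 0
  row 17 [10001]: (0 AND ((1 AND 0) IMPLIES (NOT 1 XOR NOT 0))) -> 0
  row 18 [10010]: (1 AND ((0 AND 0) IMPLIES (NOT 1 XOR NOT 1))) -> 1
  row 19 [10011]: (1 AND ((1 AND 0) IMPLIES (NOT 1 XOR NOT 1))) -> 1
  row 20 [10100]: (0 AND ((0 AND 1) IMPLIES (NOT 1 XOR NOT 0))) -> 0
  row 21 [10101]: (0 AND ((1 AND 1) IMPLIES (NOT 1 XOR NOT 0))) -> 0
  row 22 [10110]: (1 AND ((0 AND 1) IMPLIES (NOT 1 XOR NOT 1))) -> 1
  row 23 [10111]: (1 AND ((1 AND 1) IMPLIES (NOT 1 XOR NOT 1))) -> 0
  row 24 [11000]: (0 AND ((0 AND 0) IMPLIES (NOT 1 XOR NOT 0))) -> 0
  row 25 [11001]: (0 AND ((1 AND 0) IMPLIES (NOT 1 XOR NOT 0))) -> 0
  row 26 [11010]: (1 AND ((0 AND 0) IMPLIES (NOT 1 XOR NOT 1))) -> 1
  row 27 [11011]: (1 AND ((1 AND 0) IMPLIES (NOT 1 XOR NOT 1))) -> 1
  row 28 [11100]: (0 AND ((0 AND 1) IMPLIES (NOT 1 XOR NOT 0))) -> 0
  row 29 [11101]: (0 AND ((1 AND 1) IMPLIES (NOT 1 XOR NOT 0))) -> 0
  row 30 [11110]: (1 AND ((0 AND 1) IMPLIES (NOT 1 XOR NOT 1))) -> 1
  row 31 [11111]: (1 AND ((1 AND 1) IMPLIES (NOT 1 XOR NOT 1))) -> 0
Full result column, 4 rows per line (a,b,c fixed per line; d,e runs 00..11 left to right):
  rows 0-3 [a,b,c=000]: 0011  = hex 3
  rows 4-7 [a,b,c=001]: 0011  = hex 3
  rows 8-11 [a,b,c=010]: 0011  = hex 3
  rows 12-15 [a,b,c=011]: 0011  = hex 3
  rows 16-19 [a,b,c=100]: 0011  = hex 3
  rows 20-23 [a,b,c=101]: 0010  = hex 2
  rows 24-27 [a,b,c=110]: 0011  = hex 3
  rows 28-31 [a,b,c=111]: 0010  = hex 2
Output column (row 0 .. row 31) = 00110011001100110011001000110010
Output column grouped in 4s = 0011 0011 0011 0011 0011 0010 0011 0010 = 0x33333232
Convert to decimal digit by digit (value = value*16 + digit):
  3 -> 3
  3*16 + 3 = 51
  51*16 + 3 = 819
  819*16 + 3 = 13107
  13107*16 + 3 = 209715
  209715*16 + 2 = 3355442
  3355442*16 + 3 = 53687075
  53687075*16 + 2 = 858993202
Decimal = 858993202

858993202


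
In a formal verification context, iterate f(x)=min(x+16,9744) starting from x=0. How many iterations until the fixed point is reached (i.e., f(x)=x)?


Step 1: x=0, cap=9744, increment=16
Step 2: x grows by 16 each step until capped at 9744; fixed point is x=9744
Step 3: iterations = ceil(9744/16) = 609

609


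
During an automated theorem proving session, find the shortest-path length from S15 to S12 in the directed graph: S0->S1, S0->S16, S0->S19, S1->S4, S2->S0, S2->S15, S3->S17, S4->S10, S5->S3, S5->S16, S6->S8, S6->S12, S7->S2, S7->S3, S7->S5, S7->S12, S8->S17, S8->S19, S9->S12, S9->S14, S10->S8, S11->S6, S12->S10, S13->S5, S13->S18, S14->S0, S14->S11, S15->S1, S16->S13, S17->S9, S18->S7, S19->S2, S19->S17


BFS layer-by-layer from S15:
  dist 0: {S15}
  dist 1: {S1}
  dist 2: {S4}
  dist 3: {S10}
  dist 4: {S8}
  dist 5: {S17, S19}
  dist 6: {S2, S9}
  dist 7: {S0, S12, S14}
  -> S12 reached at distance 7
Shortest path length = 7

7


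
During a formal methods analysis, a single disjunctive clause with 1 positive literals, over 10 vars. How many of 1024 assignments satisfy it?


Step 1: Total=2^10=1024
Step 2: Unsat when all 1 false: 2^9=512
Step 3: Sat=1024-512=512

512


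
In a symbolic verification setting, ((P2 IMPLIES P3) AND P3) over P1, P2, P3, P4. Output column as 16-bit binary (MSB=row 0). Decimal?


Formula: ((P2 IMPLIES P3) AND P3) over P1, P2, P3, P4 (16 rows)
Evaluate each row (bits = P1,P2,P3,P4, MSB first):
  row 0 [0000]: ((0 IMPLIES 0) AND 0) -> 0
  row 1 [0001]: ((0 IMPLIES 0) AND 0) -> 0
  row 2 [0010]: ((0 IMPLIES 1) AND 1) -> 1
  row 3 [0011]: ((0 IMPLIES 1) AND 1) -> 1
  row 4 [0100]: ((1 IMPLIES 0) AND 0) -> 0
  row 5 [0101]: ((1 IMPLIES 0) AND 0) -> 0
  row 6 [0110]: ((1 IMPLIES 1) AND 1) -> 1
  row 7 [0111]: ((1 IMPLIES 1) AND 1) -> 1
  row 8 [1000]: ((0 IMPLIES 0) AND 0) -> 0
  row 9 [1001]: ((0 IMPLIES 0) AND 0) -> 0
  row 10 [1010]: ((0 IMPLIES 1) AND 1) -> 1
  row 11 [1011]: ((0 IMPLIES 1) AND 1) -> 1
  row 12 [1100]: ((1 IMPLIES 0) AND 0) -> 0
  row 13 [1101]: ((1 IMPLIES 0) AND 0) -> 0
  row 14 [1110]: ((1 IMPLIES 1) AND 1) -> 1
  row 15 [1111]: ((1 IMPLIES 1) AND 1) -> 1
Full result column, 4 rows per line (P1,P2 fixed per line; P3,P4 runs 00..11 left to right):
  rows 0-3 [P1,P2=00]: 0011  = hex 3
  rows 4-7 [P1,P2=01]: 0011  = hex 3
  rows 8-11 [P1,P2=10]: 0011  = hex 3
  rows 12-15 [P1,P2=11]: 0011  = hex 3
Output column (row 0 .. row 15) = 0011001100110011
Output column grouped in 4s = 0011 0011 0011 0011 = 0x3333
Convert to decimal digit by digit (value = value*16 + digit):
  3 -> 3
  3*16 + 3 = 51
  51*16 + 3 = 819
  819*16 + 3 = 13107
Decimal = 13107

13107


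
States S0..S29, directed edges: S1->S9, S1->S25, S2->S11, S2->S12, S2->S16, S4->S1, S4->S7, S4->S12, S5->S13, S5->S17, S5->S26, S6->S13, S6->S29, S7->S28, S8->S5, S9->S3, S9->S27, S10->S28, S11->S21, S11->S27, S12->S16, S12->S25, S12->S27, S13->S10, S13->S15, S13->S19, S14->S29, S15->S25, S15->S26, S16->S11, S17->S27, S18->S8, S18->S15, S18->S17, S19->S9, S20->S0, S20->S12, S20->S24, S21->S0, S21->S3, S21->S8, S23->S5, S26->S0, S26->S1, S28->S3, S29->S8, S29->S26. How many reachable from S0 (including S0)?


BFS from S0:
  layer 0: {S0}
Reachable set: {S0}
Count = 1

1


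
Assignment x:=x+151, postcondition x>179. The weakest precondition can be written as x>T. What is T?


Formula: wp(x:=E, P) = P[E/x] (substitute E for x in postcondition)
Step 1: Postcondition: x>179
Step 2: Substitute x+151 for x: x+151>179
Step 3: Solve for x: x > 179-151 = 28

28


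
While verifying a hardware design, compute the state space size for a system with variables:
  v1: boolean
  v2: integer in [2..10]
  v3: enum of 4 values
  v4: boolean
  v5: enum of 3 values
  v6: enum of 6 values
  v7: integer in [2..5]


State space = product of domain sizes of all variables.
Domain sizes:
  v1 (boolean): 2
  v2 (integer in [2..10]): 9
  v3 (enum of 4 values): 4
  v4 (boolean): 2
  v5 (enum of 3 values): 3
  v6 (enum of 6 values): 6
  v7 (integer in [2..5]): 4
Product = 2 * 9 * 4 * 2 * 3 * 6 * 4 = 10368

10368


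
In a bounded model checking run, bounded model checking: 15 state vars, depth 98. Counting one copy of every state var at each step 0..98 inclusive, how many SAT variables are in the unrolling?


BMC unrolls to depth k, creating one copy of each state var for steps 0..k.
Step count = 98 + 1 = 99 (steps 0 through 98)
Vars per step = 15
Total = 15 * 99 = 1485

1485


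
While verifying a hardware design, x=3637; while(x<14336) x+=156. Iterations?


Step 1: x goes from 3637 toward 14336 by 156; the body runs while x<14336, so iterations = ceil((bound-start)/step)
Step 2: Distance=10699
Step 3: ceil(10699/156)=69

69


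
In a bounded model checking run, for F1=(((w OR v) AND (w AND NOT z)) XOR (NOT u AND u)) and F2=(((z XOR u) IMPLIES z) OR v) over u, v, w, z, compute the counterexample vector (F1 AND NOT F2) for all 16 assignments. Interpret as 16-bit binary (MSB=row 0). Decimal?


F1 = (((w OR v) AND (w AND NOT z)) XOR (NOT u AND u))
F2 = (((z XOR u) IMPLIES z) OR v)
Counterexample to F1=>F2 is where F1=1 and F2=0.
Evaluate each row (bits = u,v,w,z, MSB first):
  row 0 [0000]: F1=0 F2=1 -> F1&~F2 -> 0
  row 1 [0001]: F1=0 F2=1 -> F1&~F2 -> 0
  row 2 [0010]: F1=1 F2=1 -> F1&~F2 -> 0
  row 3 [0011]: F1=0 F2=1 -> F1&~F2 -> 0
  row 4 [0100]: F1=0 F2=1 -> F1&~F2 -> 0
  row 5 [0101]: F1=0 F2=1 -> F1&~F2 -> 0
  row 6 [0110]: F1=1 F2=1 -> F1&~F2 -> 0
  row 7 [0111]: F1=0 F2=1 -> F1&~F2 -> 0
  row 8 [1000]: F1=0 F2=0 -> F1&~F2 -> 0
  row 9 [1001]: F1=0 F2=1 -> F1&~F2 -> 0
  row 10 [1010]: F1=1 F2=0 -> F1&~F2 -> 1
  row 11 [1011]: F1=0 F2=1 -> F1&~F2 -> 0
  row 12 [1100]: F1=0 F2=1 -> F1&~F2 -> 0
  row 13 [1101]: F1=0 F2=1 -> F1&~F2 -> 0
  row 14 [1110]: F1=1 F2=1 -> F1&~F2 -> 0
  row 15 [1111]: F1=0 F2=1 -> F1&~F2 -> 0
Full result column, 4 rows per line (u,v fixed per line; w,z runs 00..11 left to right):
  rows 0-3 [u,v=00]: 0000  = hex 0
  rows 4-7 [u,v=01]: 0000  = hex 0
  rows 8-11 [u,v=10]: 0010  = hex 2
  rows 12-15 [u,v=11]: 0000  = hex 0
Counterexample vector (row 0 .. row 15) = 0000000000100000
Output column grouped in 4s = 0000 0000 0010 0000 = 0x0020
Convert to decimal digit by digit (value = value*16 + digit):
  0 -> 0
  0*16 + 0 = 0
  0*16 + 2 = 2
  2*16 + 0 = 32
Decimal = 32

32


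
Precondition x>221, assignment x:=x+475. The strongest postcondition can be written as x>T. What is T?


Formula: sp(P, x:=E) = exists old_x. (x = E[old_x/x]) AND P[old_x/x] (old_x is the value of x before the assignment; eliminate old_x by solving x = E[old_x/x] for old_x)
Step 1: Precondition P: x>221, i.e. old_x > 221
Step 2: Assignment gives x = old_x + 475, so old_x = x - 475
Step 3: Substitute into P: x - 475 > 221
Step 4: Simplify: x > 221+475 = 696

696


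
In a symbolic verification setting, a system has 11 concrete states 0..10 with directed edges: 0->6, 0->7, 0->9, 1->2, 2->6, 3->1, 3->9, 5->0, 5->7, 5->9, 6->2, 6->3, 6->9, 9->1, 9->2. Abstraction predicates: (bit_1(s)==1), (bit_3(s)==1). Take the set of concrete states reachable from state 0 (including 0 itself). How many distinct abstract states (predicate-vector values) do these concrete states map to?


BFS from 0:
Concrete reachable: {0, 1, 2, 3, 6, 7, 9}
Abstract via predicates (bit_1(s)==1), (bit_3(s)==1):
  (0,0) <- {0, 1}
  (0,1) <- {9}
  (1,0) <- {2, 3, 6, 7}
Distinct abstract states = 3

3


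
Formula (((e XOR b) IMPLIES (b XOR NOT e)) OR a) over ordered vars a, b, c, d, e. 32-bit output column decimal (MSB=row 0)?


Formula: (((e XOR b) IMPLIES (b XOR NOT e)) OR a) over a, b, c, d, e (32 rows)
Evaluate each row (bits = a,b,c,d,e, MSB first):
  row 0 [00000]: (((0 XOR 0) IMPLIES (0 XOR NOT 0)) OR 0) -> 1
  row 1 [00001]: (((1 XOR 0) IMPLIES (0 XOR NOT 1)) OR 0) -> 0
  row 2 [00010]: (((0 XOR 0) IMPLIES (0 XOR NOT 0)) OR 0) -> 1
  row 3 [00011]: (((1 XOR 0) IMPLIES (0 XOR NOT 1)) OR 0) -> 0
  row 4 [00100]: (((0 XOR 0) IMPLIES (0 XOR NOT 0)) OR 0) -> 1
  row 5 [00101]: (((1 XOR 0) IMPLIES (0 XOR NOT 1)) OR 0) -> 0
  row 6 [00110]: (((0 XOR 0) IMPLIES (0 XOR NOT 0)) OR 0) -> 1
  row 7 [00111]: (((1 XOR 0) IMPLIES (0 XOR NOT 1)) OR 0) -> 0
  row 8 [01000]: (((0 XOR 1) IMPLIES (1 XOR NOT 0)) OR 0) -> 0
  row 9 [01001]: (((1 XOR 1) IMPLIES (1 XOR NOT 1)) OR 0) -> 1
  row 10 [01010]: (((0 XOR 1) IMPLIES (1 XOR NOT 0)) OR 0) -> 0
  row 11 [01011]: (((1 XOR 1) IMPLIES (1 XOR NOT 1)) OR 0) -> 1
  row 12 [01100]: (((0 XOR 1) IMPLIES (1 XOR NOT 0)) OR 0) -> 0
  row 13 [01101]: (((1 XOR 1) IMPLIES (1 XOR NOT 1)) OR 0) -> 1
  row 14 [01110]: (((0 XOR 1) IMPLIES (1 XOR NOT 0)) OR 0) -> 0
  row 15 [01111]: (((1 XOR 1) IMPLIES (1 XOR NOT 1)) OR 0) -> 1
  row 16 [10000]: (((0 XOR 0) IMPLIES (0 XOR NOT 0)) OR 1) -> 1
  row 17 [10001]: (((1 XOR 0) IMPLIES (0 XOR NOT 1)) OR 1) -> 1
  row 18 [10010]: (((0 XOR 0) IMPLIES (0 XOR NOT 0)) OR 1) -> 1
  row 19 [10011]: (((1 XOR 0) IMPLIES (0 XOR NOT 1)) OR 1) -> 1
  row 20 [10100]: (((0 XOR 0) IMPLIES (0 XOR NOT 0)) OR 1) -> 1
  row 21 [10101]: (((1 XOR 0) IMPLIES (0 XOR NOT 1)) OR 1) -> 1
  row 22 [10110]: (((0 XOR 0) IMPLIES (0 XOR NOT 0)) OR 1) -> 1
  row 23 [10111]: (((1 XOR 0) IMPLIES (0 XOR NOT 1)) OR 1) -> 1
  row 24 [11000]: (((0 XOR 1) IMPLIES (1 XOR NOT 0)) OR 1) -> 1
  row 25 [11001]: (((1 XOR 1) IMPLIES (1 XOR NOT 1)) OR 1) -> 1
  row 26 [11010]: (((0 XOR 1) IMPLIES (1 XOR NOT 0)) OR 1) -> 1
  row 27 [11011]: (((1 XOR 1) IMPLIES (1 XOR NOT 1)) OR 1) -> 1
  row 28 [11100]: (((0 XOR 1) IMPLIES (1 XOR NOT 0)) OR 1) -> 1
  row 29 [11101]: (((1 XOR 1) IMPLIES (1 XOR NOT 1)) OR 1) -> 1
  row 30 [11110]: (((0 XOR 1) IMPLIES (1 XOR NOT 0)) OR 1) -> 1
  row 31 [11111]: (((1 XOR 1) IMPLIES (1 XOR NOT 1)) OR 1) -> 1
Full result column, 4 rows per line (a,b,c fixed per line; d,e runs 00..11 left to right):
  rows 0-3 [a,b,c=000]: 1010  = hex A
  rows 4-7 [a,b,c=001]: 1010  = hex A
  rows 8-11 [a,b,c=010]: 0101  = hex 5
  rows 12-15 [a,b,c=011]: 0101  = hex 5
  rows 16-19 [a,b,c=100]: 1111  = hex F
  rows 20-23 [a,b,c=101]: 1111  = hex F
  rows 24-27 [a,b,c=110]: 1111  = hex F
  rows 28-31 [a,b,c=111]: 1111  = hex F
Output column (row 0 .. row 31) = 10101010010101011111111111111111
Output column grouped in 4s = 1010 1010 0101 0101 1111 1111 1111 1111 = 0xAA55FFFF
Convert to decimal digit by digit (value = value*16 + digit):
  A -> 10
  10*16 + 10 (A) = 170
  170*16 + 5 = 2725
  2725*16 + 5 = 43605
  43605*16 + 15 (F) = 697695
  697695*16 + 15 (F) = 11163135
  11163135*16 + 15 (F) = 178610175
  178610175*16 + 15 (F) = 2857762815
Decimal = 2857762815

2857762815


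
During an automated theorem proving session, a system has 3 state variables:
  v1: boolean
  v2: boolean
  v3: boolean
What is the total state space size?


State space = product of domain sizes of all variables.
Domain sizes:
  v1 (boolean): 2
  v2 (boolean): 2
  v3 (boolean): 2
Product = 2 * 2 * 2 = 8

8


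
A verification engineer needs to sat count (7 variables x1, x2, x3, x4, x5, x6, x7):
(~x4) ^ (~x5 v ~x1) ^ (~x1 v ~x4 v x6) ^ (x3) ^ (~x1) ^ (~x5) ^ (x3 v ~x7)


CNF with 7 clauses over 7 vars (128 assignments).
An assignment satisfies CNF iff every clause has >=1 true literal.
Check each row (bits = x1,x2,x3,x4,x5,x6,x7; clause T/F shown):
  row 0 [0000000]: clauses=TTTFTTT -> 0
  row 1 [0000001]: clauses=TTTFTTF -> 0
  row 2 [0000010]: clauses=TTTFTTT -> 0
  row 3 [0000011]: clauses=TTTFTTF -> 0
  row 4 [0000100]: clauses=TTTFTFT -> 0
  (every remaining row is evaluated the same way; all 128 results are listed next)
Full result column, 8 rows per line (x1,x2,x3,x4 fixed per line; x5,x6,x7 runs 000..111 left to right):
  rows 0-7 [x1,x2,x3,x4=0000]: 00000000  (ones: 0)
  rows 8-15 [x1,x2,x3,x4=0001]: 00000000  (ones: 0)
  rows 16-23 [x1,x2,x3,x4=0010]: 11110000  (ones: 4)
  rows 24-31 [x1,x2,x3,x4=0011]: 00000000  (ones: 0)
  rows 32-39 [x1,x2,x3,x4=0100]: 00000000  (ones: 0)
  rows 40-47 [x1,x2,x3,x4=0101]: 00000000  (ones: 0)
  rows 48-55 [x1,x2,x3,x4=0110]: 11110000  (ones: 4)
  rows 56-63 [x1,x2,x3,x4=0111]: 00000000  (ones: 0)
  rows 64-71 [x1,x2,x3,x4=1000]: 00000000  (ones: 0)
  rows 72-79 [x1,x2,x3,x4=1001]: 00000000  (ones: 0)
  rows 80-87 [x1,x2,x3,x4=1010]: 00000000  (ones: 0)
  rows 88-95 [x1,x2,x3,x4=1011]: 00000000  (ones: 0)
  rows 96-103 [x1,x2,x3,x4=1100]: 00000000  (ones: 0)
  rows 104-111 [x1,x2,x3,x4=1101]: 00000000  (ones: 0)
  rows 112-119 [x1,x2,x3,x4=1110]: 00000000  (ones: 0)
  rows 120-127 [x1,x2,x3,x4=1111]: 00000000  (ones: 0)
Satisfying assignments = 0+0+4+0+0+0+4+0+0+0+0+0+0+0+0+0 = 8

8


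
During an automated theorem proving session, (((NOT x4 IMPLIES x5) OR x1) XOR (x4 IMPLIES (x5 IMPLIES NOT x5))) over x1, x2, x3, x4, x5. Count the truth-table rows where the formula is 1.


Formula: (((NOT x4 IMPLIES x5) OR x1) XOR (x4 IMPLIES (x5 IMPLIES NOT x5))) over 5 vars (32 rows)
Evaluate each row (x1, x2, x3, x4, x5 as bits, MSB first):
  row 0 [00000]: (((NOT 0 IMPLIES 0) OR 0) XOR (0 IMPLIES (0 IMPLIES NOT 0))) -> 1
  row 1 [00001]: (((NOT 0 IMPLIES 1) OR 0) XOR (0 IMPLIES (1 IMPLIES NOT 1))) -> 0
  row 2 [00010]: (((NOT 1 IMPLIES 0) OR 0) XOR (1 IMPLIES (0 IMPLIES NOT 0))) -> 0
  row 3 [00011]: (((NOT 1 IMPLIES 1) OR 0) XOR (1 IMPLIES (1 IMPLIES NOT 1))) -> 1
  row 4 [00100]: (((NOT 0 IMPLIES 0) OR 0) XOR (0 IMPLIES (0 IMPLIES NOT 0))) -> 1
  row 5 [00101]: (((NOT 0 IMPLIES 1) OR 0) XOR (0 IMPLIES (1 IMPLIES NOT 1))) -> 0
  row 6 [00110]: (((NOT 1 IMPLIES 0) OR 0) XOR (1 IMPLIES (0 IMPLIES NOT 0))) -> 0
  row 7 [00111]: (((NOT 1 IMPLIES 1) OR 0) XOR (1 IMPLIES (1 IMPLIES NOT 1))) -> 1
  row 8 [01000]: (((NOT 0 IMPLIES 0) OR 0) XOR (0 IMPLIES (0 IMPLIES NOT 0))) -> 1
  row 9 [01001]: (((NOT 0 IMPLIES 1) OR 0) XOR (0 IMPLIES (1 IMPLIES NOT 1))) -> 0
  row 10 [01010]: (((NOT 1 IMPLIES 0) OR 0) XOR (1 IMPLIES (0 IMPLIES NOT 0))) -> 0
  row 11 [01011]: (((NOT 1 IMPLIES 1) OR 0) XOR (1 IMPLIES (1 IMPLIES NOT 1))) -> 1
  row 12 [01100]: (((NOT 0 IMPLIES 0) OR 0) XOR (0 IMPLIES (0 IMPLIES NOT 0))) -> 1
  row 13 [01101]: (((NOT 0 IMPLIES 1) OR 0) XOR (0 IMPLIES (1 IMPLIES NOT 1))) -> 0
  row 14 [01110]: (((NOT 1 IMPLIES 0) OR 0) XOR (1 IMPLIES (0 IMPLIES NOT 0))) -> 0
  row 15 [01111]: (((NOT 1 IMPLIES 1) OR 0) XOR (1 IMPLIES (1 IMPLIES NOT 1))) -> 1
  row 16 [10000]: (((NOT 0 IMPLIES 0) OR 1) XOR (0 IMPLIES (0 IMPLIES NOT 0))) -> 0
  row 17 [10001]: (((NOT 0 IMPLIES 1) OR 1) XOR (0 IMPLIES (1 IMPLIES NOT 1))) -> 0
  row 18 [10010]: (((NOT 1 IMPLIES 0) OR 1) XOR (1 IMPLIES (0 IMPLIES NOT 0))) -> 0
  row 19 [10011]: (((NOT 1 IMPLIES 1) OR 1) XOR (1 IMPLIES (1 IMPLIES NOT 1))) -> 1
  row 20 [10100]: (((NOT 0 IMPLIES 0) OR 1) XOR (0 IMPLIES (0 IMPLIES NOT 0))) -> 0
  row 21 [10101]: (((NOT 0 IMPLIES 1) OR 1) XOR (0 IMPLIES (1 IMPLIES NOT 1))) -> 0
  row 22 [10110]: (((NOT 1 IMPLIES 0) OR 1) XOR (1 IMPLIES (0 IMPLIES NOT 0))) -> 0
  row 23 [10111]: (((NOT 1 IMPLIES 1) OR 1) XOR (1 IMPLIES (1 IMPLIES NOT 1))) -> 1
  row 24 [11000]: (((NOT 0 IMPLIES 0) OR 1) XOR (0 IMPLIES (0 IMPLIES NOT 0))) -> 0
  row 25 [11001]: (((NOT 0 IMPLIES 1) OR 1) XOR (0 IMPLIES (1 IMPLIES NOT 1))) -> 0
  row 26 [11010]: (((NOT 1 IMPLIES 0) OR 1) XOR (1 IMPLIES (0 IMPLIES NOT 0))) -> 0
  row 27 [11011]: (((NOT 1 IMPLIES 1) OR 1) XOR (1 IMPLIES (1 IMPLIES NOT 1))) -> 1
  row 28 [11100]: (((NOT 0 IMPLIES 0) OR 1) XOR (0 IMPLIES (0 IMPLIES NOT 0))) -> 0
  row 29 [11101]: (((NOT 0 IMPLIES 1) OR 1) XOR (0 IMPLIES (1 IMPLIES NOT 1))) -> 0
  row 30 [11110]: (((NOT 1 IMPLIES 0) OR 1) XOR (1 IMPLIES (0 IMPLIES NOT 0))) -> 0
  row 31 [11111]: (((NOT 1 IMPLIES 1) OR 1) XOR (1 IMPLIES (1 IMPLIES NOT 1))) -> 1
Full result column, 8 rows per line (x1,x2 fixed per line; x3,x4,x5 runs 000..111 left to right):
  rows 0-7 [x1,x2=00]: 10011001  (ones: 4)
  rows 8-15 [x1,x2=01]: 10011001  (ones: 4)
  rows 16-23 [x1,x2=10]: 00010001  (ones: 2)
  rows 24-31 [x1,x2=11]: 00010001  (ones: 2)
Count of 1-rows = 4+4+2+2 = 12

12


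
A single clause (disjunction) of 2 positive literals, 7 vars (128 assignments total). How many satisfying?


Step 1: Total=2^7=128
Step 2: Unsat when all 2 false: 2^5=32
Step 3: Sat=128-32=96

96


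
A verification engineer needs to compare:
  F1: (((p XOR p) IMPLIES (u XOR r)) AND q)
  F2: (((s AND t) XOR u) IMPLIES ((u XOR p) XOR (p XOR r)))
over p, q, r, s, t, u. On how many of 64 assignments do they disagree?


F1 = (((p XOR p) IMPLIES (u XOR r)) AND q)
F2 = (((s AND t) XOR u) IMPLIES ((u XOR p) XOR (p XOR r)))
Evaluate both on each of 64 rows (bits = p,q,r,s,t,u):
  row 0 [000000]: F1=0 F2=1 (differ) -> 1
  row 1 [000001]: F1=0 F2=1 (differ) -> 1
  row 2 [000010]: F1=0 F2=1 (differ) -> 1
  row 3 [000011]: F1=0 F2=1 (differ) -> 1
  row 4 [000100]: F1=0 F2=1 (differ) -> 1
  (every remaining row is evaluated the same way; all 64 results are listed next)
Full result column, 8 rows per line (p,q,r fixed per line; s,t,u runs 000..111 left to right):
  rows 0-7 [p,q,r=000]: 11111101  (ones: 7)
  rows 8-15 [p,q,r=001]: 10101011  (ones: 5)
  rows 16-23 [p,q,r=010]: 00000010  (ones: 1)
  rows 24-31 [p,q,r=011]: 01010100  (ones: 3)
  rows 32-39 [p,q,r=100]: 11111101  (ones: 7)
  rows 40-47 [p,q,r=101]: 10101011  (ones: 5)
  rows 48-55 [p,q,r=110]: 00000010  (ones: 1)
  rows 56-63 [p,q,r=111]: 01010100  (ones: 3)
Disagreements = 7+5+1+3+7+5+1+3 = 32

32


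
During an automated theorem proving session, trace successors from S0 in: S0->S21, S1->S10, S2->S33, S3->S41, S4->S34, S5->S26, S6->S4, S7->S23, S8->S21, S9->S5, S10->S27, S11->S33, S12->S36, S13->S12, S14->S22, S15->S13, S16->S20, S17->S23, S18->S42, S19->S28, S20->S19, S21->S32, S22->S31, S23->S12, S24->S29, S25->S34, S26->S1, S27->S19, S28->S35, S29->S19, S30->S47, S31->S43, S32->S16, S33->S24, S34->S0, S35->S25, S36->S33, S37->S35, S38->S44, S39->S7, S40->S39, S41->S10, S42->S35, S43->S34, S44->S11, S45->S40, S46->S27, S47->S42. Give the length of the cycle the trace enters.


Trace from S0 until a state repeats:
  S0 -> S21 -> S32 -> S16 -> S20 -> S19 -> S28 -> S35 -> S25 -> S34 -> S0
S0 first seen at step 0, revisited at step 10.
Cycle length = 10 - 0 = 10

10


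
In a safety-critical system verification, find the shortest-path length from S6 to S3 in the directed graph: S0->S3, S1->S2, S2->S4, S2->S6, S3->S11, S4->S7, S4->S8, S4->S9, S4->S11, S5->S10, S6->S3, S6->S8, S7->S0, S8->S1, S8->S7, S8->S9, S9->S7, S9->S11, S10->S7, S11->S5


BFS layer-by-layer from S6:
  dist 0: {S6}
  dist 1: {S3, S8}
  -> S3 reached at distance 1
Shortest path length = 1

1


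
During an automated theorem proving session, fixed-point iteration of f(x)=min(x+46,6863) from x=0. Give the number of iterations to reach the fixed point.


Step 1: x=0, cap=6863, increment=46
Step 2: x grows by 46 each step until capped at 6863; fixed point is x=6863
Step 3: iterations = ceil(6863/46) = 150

150


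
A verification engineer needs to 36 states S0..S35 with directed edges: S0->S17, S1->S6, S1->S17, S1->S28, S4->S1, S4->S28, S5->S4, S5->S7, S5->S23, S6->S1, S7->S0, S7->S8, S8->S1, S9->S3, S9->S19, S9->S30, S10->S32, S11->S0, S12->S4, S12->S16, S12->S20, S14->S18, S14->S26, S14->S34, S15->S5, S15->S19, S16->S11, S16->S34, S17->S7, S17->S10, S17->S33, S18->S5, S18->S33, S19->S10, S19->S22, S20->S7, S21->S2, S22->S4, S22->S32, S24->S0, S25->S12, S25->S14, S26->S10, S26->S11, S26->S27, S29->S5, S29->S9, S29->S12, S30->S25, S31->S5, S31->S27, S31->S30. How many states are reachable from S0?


BFS from S0:
  layer 0: {S0}
  layer 1: {S17}
  layer 2: {S7, S10, S33}
  layer 3: {S8, S32}
  layer 4: {S1}
  layer 5: {S6, S28}
Reachable set: {S0, S1, S6, S7, S8, S10, S17, S28, S32, S33}
Count = 10

10


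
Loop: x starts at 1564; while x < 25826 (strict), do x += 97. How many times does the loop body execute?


Step 1: x goes from 1564 toward 25826 by 97; the body runs while x<25826, so iterations = ceil((bound-start)/step)
Step 2: Distance=24262
Step 3: ceil(24262/97)=251

251


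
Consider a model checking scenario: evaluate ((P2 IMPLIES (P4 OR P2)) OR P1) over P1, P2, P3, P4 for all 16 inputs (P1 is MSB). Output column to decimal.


Formula: ((P2 IMPLIES (P4 OR P2)) OR P1) over P1, P2, P3, P4 (16 rows)
Evaluate each row (bits = P1,P2,P3,P4, MSB first):
  row 0 [0000]: ((0 IMPLIES (0 OR 0)) OR 0) -> 1
  row 1 [0001]: ((0 IMPLIES (1 OR 0)) OR 0) -> 1
  row 2 [0010]: ((0 IMPLIES (0 OR 0)) OR 0) -> 1
  row 3 [0011]: ((0 IMPLIES (1 OR 0)) OR 0) -> 1
  row 4 [0100]: ((1 IMPLIES (0 OR 1)) OR 0) -> 1
  row 5 [0101]: ((1 IMPLIES (1 OR 1)) OR 0) -> 1
  row 6 [0110]: ((1 IMPLIES (0 OR 1)) OR 0) -> 1
  row 7 [0111]: ((1 IMPLIES (1 OR 1)) OR 0) -> 1
  row 8 [1000]: ((0 IMPLIES (0 OR 0)) OR 1) -> 1
  row 9 [1001]: ((0 IMPLIES (1 OR 0)) OR 1) -> 1
  row 10 [1010]: ((0 IMPLIES (0 OR 0)) OR 1) -> 1
  row 11 [1011]: ((0 IMPLIES (1 OR 0)) OR 1) -> 1
  row 12 [1100]: ((1 IMPLIES (0 OR 1)) OR 1) -> 1
  row 13 [1101]: ((1 IMPLIES (1 OR 1)) OR 1) -> 1
  row 14 [1110]: ((1 IMPLIES (0 OR 1)) OR 1) -> 1
  row 15 [1111]: ((1 IMPLIES (1 OR 1)) OR 1) -> 1
Full result column, 4 rows per line (P1,P2 fixed per line; P3,P4 runs 00..11 left to right):
  rows 0-3 [P1,P2=00]: 1111  = hex F
  rows 4-7 [P1,P2=01]: 1111  = hex F
  rows 8-11 [P1,P2=10]: 1111  = hex F
  rows 12-15 [P1,P2=11]: 1111  = hex F
Output column (row 0 .. row 15) = 1111111111111111
Output column grouped in 4s = 1111 1111 1111 1111 = 0xFFFF
Convert to decimal digit by digit (value = value*16 + digit):
  F -> 15
  15*16 + 15 (F) = 255
  255*16 + 15 (F) = 4095
  4095*16 + 15 (F) = 65535
Decimal = 65535

65535


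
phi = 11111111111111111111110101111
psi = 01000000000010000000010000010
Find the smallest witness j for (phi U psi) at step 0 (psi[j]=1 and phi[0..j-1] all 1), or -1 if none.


(phi U psi) at 0: need smallest j with psi[j]=1 and phi[i]=1 for all i in [0,j).
Scan from step 0:
  step 0: phi=1, psi=0 -> continue
  step 1: psi=1 and phi held for [0,1) -> witness found
Witness step = 1

1


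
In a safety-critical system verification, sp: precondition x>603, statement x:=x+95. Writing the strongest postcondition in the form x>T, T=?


Formula: sp(P, x:=E) = exists old_x. (x = E[old_x/x]) AND P[old_x/x] (old_x is the value of x before the assignment; eliminate old_x by solving x = E[old_x/x] for old_x)
Step 1: Precondition P: x>603, i.e. old_x > 603
Step 2: Assignment gives x = old_x + 95, so old_x = x - 95
Step 3: Substitute into P: x - 95 > 603
Step 4: Simplify: x > 603+95 = 698

698


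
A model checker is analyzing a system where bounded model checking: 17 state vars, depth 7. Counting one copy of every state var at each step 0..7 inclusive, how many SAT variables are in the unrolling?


BMC unrolls to depth k, creating one copy of each state var for steps 0..k.
Step count = 7 + 1 = 8 (steps 0 through 7)
Vars per step = 17
Total = 17 * 8 = 136

136


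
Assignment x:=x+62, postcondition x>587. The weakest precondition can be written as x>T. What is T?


Formula: wp(x:=E, P) = P[E/x] (substitute E for x in postcondition)
Step 1: Postcondition: x>587
Step 2: Substitute x+62 for x: x+62>587
Step 3: Solve for x: x > 587-62 = 525

525


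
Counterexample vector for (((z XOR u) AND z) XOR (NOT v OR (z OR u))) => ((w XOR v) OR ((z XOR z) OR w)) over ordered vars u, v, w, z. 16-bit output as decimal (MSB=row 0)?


F1 = (((z XOR u) AND z) XOR (NOT v OR (z OR u)))
F2 = ((w XOR v) OR ((z XOR z) OR w))
Counterexample to F1=>F2 is where F1=1 and F2=0.
Evaluate each row (bits = u,v,w,z, MSB first):
  row 0 [0000]: F1=1 F2=0 -> F1&~F2 -> 1
  row 1 [0001]: F1=0 F2=0 -> F1&~F2 -> 0
  row 2 [0010]: F1=1 F2=1 -> F1&~F2 -> 0
  row 3 [0011]: F1=0 F2=1 -> F1&~F2 -> 0
  row 4 [0100]: F1=0 F2=1 -> F1&~F2 -> 0
  row 5 [0101]: F1=0 F2=1 -> F1&~F2 -> 0
  row 6 [0110]: F1=0 F2=1 -> F1&~F2 -> 0
  row 7 [0111]: F1=0 F2=1 -> F1&~F2 -> 0
  row 8 [1000]: F1=1 F2=0 -> F1&~F2 -> 1
  row 9 [1001]: F1=1 F2=0 -> F1&~F2 -> 1
  row 10 [1010]: F1=1 F2=1 -> F1&~F2 -> 0
  row 11 [1011]: F1=1 F2=1 -> F1&~F2 -> 0
  row 12 [1100]: F1=1 F2=1 -> F1&~F2 -> 0
  row 13 [1101]: F1=1 F2=1 -> F1&~F2 -> 0
  row 14 [1110]: F1=1 F2=1 -> F1&~F2 -> 0
  row 15 [1111]: F1=1 F2=1 -> F1&~F2 -> 0
Full result column, 4 rows per line (u,v fixed per line; w,z runs 00..11 left to right):
  rows 0-3 [u,v=00]: 1000  = hex 8
  rows 4-7 [u,v=01]: 0000  = hex 0
  rows 8-11 [u,v=10]: 1100  = hex C
  rows 12-15 [u,v=11]: 0000  = hex 0
Counterexample vector (row 0 .. row 15) = 1000000011000000
Output column grouped in 4s = 1000 0000 1100 0000 = 0x80C0
Convert to decimal digit by digit (value = value*16 + digit):
  8 -> 8
  8*16 + 0 = 128
  128*16 + 12 (C) = 2060
  2060*16 + 0 = 32960
Decimal = 32960

32960


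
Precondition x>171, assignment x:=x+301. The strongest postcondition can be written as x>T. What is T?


Formula: sp(P, x:=E) = exists old_x. (x = E[old_x/x]) AND P[old_x/x] (old_x is the value of x before the assignment; eliminate old_x by solving x = E[old_x/x] for old_x)
Step 1: Precondition P: x>171, i.e. old_x > 171
Step 2: Assignment gives x = old_x + 301, so old_x = x - 301
Step 3: Substitute into P: x - 301 > 171
Step 4: Simplify: x > 171+301 = 472

472


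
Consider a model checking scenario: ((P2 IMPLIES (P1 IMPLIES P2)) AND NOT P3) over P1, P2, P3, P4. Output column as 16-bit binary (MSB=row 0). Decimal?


Formula: ((P2 IMPLIES (P1 IMPLIES P2)) AND NOT P3) over P1, P2, P3, P4 (16 rows)
Evaluate each row (bits = P1,P2,P3,P4, MSB first):
  row 0 [0000]: ((0 IMPLIES (0 IMPLIES 0)) AND NOT 0) -> 1
  row 1 [0001]: ((0 IMPLIES (0 IMPLIES 0)) AND NOT 0) -> 1
  row 2 [0010]: ((0 IMPLIES (0 IMPLIES 0)) AND NOT 1) -> 0
  row 3 [0011]: ((0 IMPLIES (0 IMPLIES 0)) AND NOT 1) -> 0
  row 4 [0100]: ((1 IMPLIES (0 IMPLIES 1)) AND NOT 0) -> 1
  row 5 [0101]: ((1 IMPLIES (0 IMPLIES 1)) AND NOT 0) -> 1
  row 6 [0110]: ((1 IMPLIES (0 IMPLIES 1)) AND NOT 1) -> 0
  row 7 [0111]: ((1 IMPLIES (0 IMPLIES 1)) AND NOT 1) -> 0
  row 8 [1000]: ((0 IMPLIES (1 IMPLIES 0)) AND NOT 0) -> 1
  row 9 [1001]: ((0 IMPLIES (1 IMPLIES 0)) AND NOT 0) -> 1
  row 10 [1010]: ((0 IMPLIES (1 IMPLIES 0)) AND NOT 1) -> 0
  row 11 [1011]: ((0 IMPLIES (1 IMPLIES 0)) AND NOT 1) -> 0
  row 12 [1100]: ((1 IMPLIES (1 IMPLIES 1)) AND NOT 0) -> 1
  row 13 [1101]: ((1 IMPLIES (1 IMPLIES 1)) AND NOT 0) -> 1
  row 14 [1110]: ((1 IMPLIES (1 IMPLIES 1)) AND NOT 1) -> 0
  row 15 [1111]: ((1 IMPLIES (1 IMPLIES 1)) AND NOT 1) -> 0
Full result column, 4 rows per line (P1,P2 fixed per line; P3,P4 runs 00..11 left to right):
  rows 0-3 [P1,P2=00]: 1100  = hex C
  rows 4-7 [P1,P2=01]: 1100  = hex C
  rows 8-11 [P1,P2=10]: 1100  = hex C
  rows 12-15 [P1,P2=11]: 1100  = hex C
Output column (row 0 .. row 15) = 1100110011001100
Output column grouped in 4s = 1100 1100 1100 1100 = 0xCCCC
Convert to decimal digit by digit (value = value*16 + digit):
  C -> 12
  12*16 + 12 (C) = 204
  204*16 + 12 (C) = 3276
  3276*16 + 12 (C) = 52428
Decimal = 52428

52428


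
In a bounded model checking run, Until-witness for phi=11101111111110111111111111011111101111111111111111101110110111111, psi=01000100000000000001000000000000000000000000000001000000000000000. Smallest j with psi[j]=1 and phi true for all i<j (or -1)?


(phi U psi) at 0: need smallest j with psi[j]=1 and phi[i]=1 for all i in [0,j).
Scan from step 0:
  step 0: phi=1, psi=0 -> continue
  step 1: psi=1 and phi held for [0,1) -> witness found
Witness step = 1

1


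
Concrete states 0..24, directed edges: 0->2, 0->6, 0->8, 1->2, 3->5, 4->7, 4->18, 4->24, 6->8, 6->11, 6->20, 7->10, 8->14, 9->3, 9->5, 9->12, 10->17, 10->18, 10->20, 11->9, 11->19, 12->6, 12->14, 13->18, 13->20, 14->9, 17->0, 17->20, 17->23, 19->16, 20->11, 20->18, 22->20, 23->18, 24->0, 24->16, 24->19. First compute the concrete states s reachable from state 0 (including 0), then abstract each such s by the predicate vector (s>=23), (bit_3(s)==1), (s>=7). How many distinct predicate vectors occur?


BFS from 0:
Concrete reachable: {0, 2, 3, 5, 6, 8, 9, 11, 12, 14, 16, 18, 19, 20}
Abstract via predicates (s>=23), (bit_3(s)==1), (s>=7):
  (0,0,0) <- {0, 2, 3, 5, 6}
  (0,0,1) <- {16, 18, 19, 20}
  (0,1,1) <- {8, 9, 11, 12, 14}
Distinct abstract states = 3

3


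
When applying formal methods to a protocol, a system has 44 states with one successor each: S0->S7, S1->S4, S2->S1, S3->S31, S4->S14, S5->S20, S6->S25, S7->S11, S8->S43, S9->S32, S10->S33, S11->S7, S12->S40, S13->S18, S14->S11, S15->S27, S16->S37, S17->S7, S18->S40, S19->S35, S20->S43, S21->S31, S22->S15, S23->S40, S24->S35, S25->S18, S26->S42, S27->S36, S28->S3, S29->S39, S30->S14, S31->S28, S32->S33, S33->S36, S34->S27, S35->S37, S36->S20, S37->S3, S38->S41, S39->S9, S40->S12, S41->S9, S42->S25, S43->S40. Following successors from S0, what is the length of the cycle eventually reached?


Trace from S0 until a state repeats:
  S0 -> S7 -> S11 -> S7
S7 first seen at step 1, revisited at step 3.
Cycle length = 3 - 1 = 2

2


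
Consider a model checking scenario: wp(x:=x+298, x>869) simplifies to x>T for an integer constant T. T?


Formula: wp(x:=E, P) = P[E/x] (substitute E for x in postcondition)
Step 1: Postcondition: x>869
Step 2: Substitute x+298 for x: x+298>869
Step 3: Solve for x: x > 869-298 = 571

571


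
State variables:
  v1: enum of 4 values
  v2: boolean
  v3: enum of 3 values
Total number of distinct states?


State space = product of domain sizes of all variables.
Domain sizes:
  v1 (enum of 4 values): 4
  v2 (boolean): 2
  v3 (enum of 3 values): 3
Product = 4 * 2 * 3 = 24

24


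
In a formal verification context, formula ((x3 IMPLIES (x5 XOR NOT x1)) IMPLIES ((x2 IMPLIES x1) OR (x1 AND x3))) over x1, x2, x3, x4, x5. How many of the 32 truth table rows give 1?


Formula: ((x3 IMPLIES (x5 XOR NOT x1)) IMPLIES ((x2 IMPLIES x1) OR (x1 AND x3))) over 5 vars (32 rows)
Evaluate each row (x1, x2, x3, x4, x5 as bits, MSB first):
  row 0 [00000]: ((0 IMPLIES (0 XOR NOT 0)) IMPLIES ((0 IMPLIES 0) OR (0 AND 0))) -> 1
  row 1 [00001]: ((0 IMPLIES (1 XOR NOT 0)) IMPLIES ((0 IMPLIES 0) OR (0 AND 0))) -> 1
  row 2 [00010]: ((0 IMPLIES (0 XOR NOT 0)) IMPLIES ((0 IMPLIES 0) OR (0 AND 0))) -> 1
  row 3 [00011]: ((0 IMPLIES (1 XOR NOT 0)) IMPLIES ((0 IMPLIES 0) OR (0 AND 0))) -> 1
  row 4 [00100]: ((1 IMPLIES (0 XOR NOT 0)) IMPLIES ((0 IMPLIES 0) OR (0 AND 1))) -> 1
  row 5 [00101]: ((1 IMPLIES (1 XOR NOT 0)) IMPLIES ((0 IMPLIES 0) OR (0 AND 1))) -> 1
  row 6 [00110]: ((1 IMPLIES (0 XOR NOT 0)) IMPLIES ((0 IMPLIES 0) OR (0 AND 1))) -> 1
  row 7 [00111]: ((1 IMPLIES (1 XOR NOT 0)) IMPLIES ((0 IMPLIES 0) OR (0 AND 1))) -> 1
  row 8 [01000]: ((0 IMPLIES (0 XOR NOT 0)) IMPLIES ((1 IMPLIES 0) OR (0 AND 0))) -> 0
  row 9 [01001]: ((0 IMPLIES (1 XOR NOT 0)) IMPLIES ((1 IMPLIES 0) OR (0 AND 0))) -> 0
  row 10 [01010]: ((0 IMPLIES (0 XOR NOT 0)) IMPLIES ((1 IMPLIES 0) OR (0 AND 0))) -> 0
  row 11 [01011]: ((0 IMPLIES (1 XOR NOT 0)) IMPLIES ((1 IMPLIES 0) OR (0 AND 0))) -> 0
  row 12 [01100]: ((1 IMPLIES (0 XOR NOT 0)) IMPLIES ((1 IMPLIES 0) OR (0 AND 1))) -> 0
  row 13 [01101]: ((1 IMPLIES (1 XOR NOT 0)) IMPLIES ((1 IMPLIES 0) OR (0 AND 1))) -> 1
  row 14 [01110]: ((1 IMPLIES (0 XOR NOT 0)) IMPLIES ((1 IMPLIES 0) OR (0 AND 1))) -> 0
  row 15 [01111]: ((1 IMPLIES (1 XOR NOT 0)) IMPLIES ((1 IMPLIES 0) OR (0 AND 1))) -> 1
  row 16 [10000]: ((0 IMPLIES (0 XOR NOT 1)) IMPLIES ((0 IMPLIES 1) OR (1 AND 0))) -> 1
  row 17 [10001]: ((0 IMPLIES (1 XOR NOT 1)) IMPLIES ((0 IMPLIES 1) OR (1 AND 0))) -> 1
  row 18 [10010]: ((0 IMPLIES (0 XOR NOT 1)) IMPLIES ((0 IMPLIES 1) OR (1 AND 0))) -> 1
  row 19 [10011]: ((0 IMPLIES (1 XOR NOT 1)) IMPLIES ((0 IMPLIES 1) OR (1 AND 0))) -> 1
  row 20 [10100]: ((1 IMPLIES (0 XOR NOT 1)) IMPLIES ((0 IMPLIES 1) OR (1 AND 1))) -> 1
  row 21 [10101]: ((1 IMPLIES (1 XOR NOT 1)) IMPLIES ((0 IMPLIES 1) OR (1 AND 1))) -> 1
  row 22 [10110]: ((1 IMPLIES (0 XOR NOT 1)) IMPLIES ((0 IMPLIES 1) OR (1 AND 1))) -> 1
  row 23 [10111]: ((1 IMPLIES (1 XOR NOT 1)) IMPLIES ((0 IMPLIES 1) OR (1 AND 1))) -> 1
  row 24 [11000]: ((0 IMPLIES (0 XOR NOT 1)) IMPLIES ((1 IMPLIES 1) OR (1 AND 0))) -> 1
  row 25 [11001]: ((0 IMPLIES (1 XOR NOT 1)) IMPLIES ((1 IMPLIES 1) OR (1 AND 0))) -> 1
  row 26 [11010]: ((0 IMPLIES (0 XOR NOT 1)) IMPLIES ((1 IMPLIES 1) OR (1 AND 0))) -> 1
  row 27 [11011]: ((0 IMPLIES (1 XOR NOT 1)) IMPLIES ((1 IMPLIES 1) OR (1 AND 0))) -> 1
  row 28 [11100]: ((1 IMPLIES (0 XOR NOT 1)) IMPLIES ((1 IMPLIES 1) OR (1 AND 1))) -> 1
  row 29 [11101]: ((1 IMPLIES (1 XOR NOT 1)) IMPLIES ((1 IMPLIES 1) OR (1 AND 1))) -> 1
  row 30 [11110]: ((1 IMPLIES (0 XOR NOT 1)) IMPLIES ((1 IMPLIES 1) OR (1 AND 1))) -> 1
  row 31 [11111]: ((1 IMPLIES (1 XOR NOT 1)) IMPLIES ((1 IMPLIES 1) OR (1 AND 1))) -> 1
Full result column, 8 rows per line (x1,x2 fixed per line; x3,x4,x5 runs 000..111 left to right):
  rows 0-7 [x1,x2=00]: 11111111  (ones: 8)
  rows 8-15 [x1,x2=01]: 00000101  (ones: 2)
  rows 16-23 [x1,x2=10]: 11111111  (ones: 8)
  rows 24-31 [x1,x2=11]: 11111111  (ones: 8)
Count of 1-rows = 8+2+8+8 = 26

26


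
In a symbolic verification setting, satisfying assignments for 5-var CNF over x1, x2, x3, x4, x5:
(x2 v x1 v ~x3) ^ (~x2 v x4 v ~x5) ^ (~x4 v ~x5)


CNF with 3 clauses over 5 vars (32 assignments).
An assignment satisfies CNF iff every clause has >=1 true literal.
Check each row (bits = x1,x2,x3,x4,x5; clause T/F shown):
  row 0 [00000]: clauses=TTT -> 1
  row 1 [00001]: clauses=TTT -> 1
  row 2 [00010]: clauses=TTT -> 1
  row 3 [00011]: clauses=TTF -> 0
  row 4 [00100]: clauses=FTT -> 0
  row 5 [00101]: clauses=FTT -> 0
  row 6 [00110]: clauses=FTT -> 0
  row 7 [00111]: clauses=FTF -> 0
  row 8 [01000]: clauses=TTT -> 1
  row 9 [01001]: clauses=TFT -> 0
  row 10 [01010]: clauses=TTT -> 1
  row 11 [01011]: clauses=TTF -> 0
  row 12 [01100]: clauses=TTT -> 1
  row 13 [01101]: clauses=TFT -> 0
  row 14 [01110]: clauses=TTT -> 1
  row 15 [01111]: clauses=TTF -> 0
  row 16 [10000]: clauses=TTT -> 1
  row 17 [10001]: clauses=TTT -> 1
  row 18 [10010]: clauses=TTT -> 1
  row 19 [10011]: clauses=TTF -> 0
  row 20 [10100]: clauses=TTT -> 1
  row 21 [10101]: clauses=TTT -> 1
  row 22 [10110]: clauses=TTT -> 1
  row 23 [10111]: clauses=TTF -> 0
  row 24 [11000]: clauses=TTT -> 1
  row 25 [11001]: clauses=TFT -> 0
  row 26 [11010]: clauses=TTT -> 1
  row 27 [11011]: clauses=TTF -> 0
  row 28 [11100]: clauses=TTT -> 1
  row 29 [11101]: clauses=TFT -> 0
  row 30 [11110]: clauses=TTT -> 1
  row 31 [11111]: clauses=TTF -> 0
Full result column, 8 rows per line (x1,x2 fixed per line; x3,x4,x5 runs 000..111 left to right):
  rows 0-7 [x1,x2=00]: 11100000  (ones: 3)
  rows 8-15 [x1,x2=01]: 10101010  (ones: 4)
  rows 16-23 [x1,x2=10]: 11101110  (ones: 6)
  rows 24-31 [x1,x2=11]: 10101010  (ones: 4)
Satisfying assignments = 3+4+6+4 = 17

17
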